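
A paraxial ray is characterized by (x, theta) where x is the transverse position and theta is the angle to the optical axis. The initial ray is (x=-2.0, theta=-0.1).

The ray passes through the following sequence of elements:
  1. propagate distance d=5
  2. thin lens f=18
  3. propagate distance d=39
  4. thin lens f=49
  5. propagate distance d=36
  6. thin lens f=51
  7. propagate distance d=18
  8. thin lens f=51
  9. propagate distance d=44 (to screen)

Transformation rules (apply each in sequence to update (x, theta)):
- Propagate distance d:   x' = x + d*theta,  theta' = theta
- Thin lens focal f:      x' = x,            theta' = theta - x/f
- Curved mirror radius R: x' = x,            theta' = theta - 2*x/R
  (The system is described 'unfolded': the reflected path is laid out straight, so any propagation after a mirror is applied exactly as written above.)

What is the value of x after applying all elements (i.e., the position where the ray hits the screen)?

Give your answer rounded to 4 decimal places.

Answer: 1.8582

Derivation:
Initial: x=-2.0000 theta=-0.1000
After 1 (propagate distance d=5): x=-2.5000 theta=-0.1000
After 2 (thin lens f=18): x=-2.5000 theta=7/180 (≈0.0389)
After 3 (propagate distance d=39): x=-59/60 (≈-0.9833) theta=7/180 (≈0.0389)
After 4 (thin lens f=49): x=-59/60 (≈-0.9833) theta=26/441 (≈0.0590)
After 5 (propagate distance d=36): x=3349/2940 (≈1.1391) theta=26/441 (≈0.0590)
After 6 (thin lens f=51): x=3349/2940 (≈1.1391) theta=323/8820 (≈0.0366)
After 7 (propagate distance d=18): x=5287/2940 (≈1.7983) theta=323/8820 (≈0.0366)
After 8 (thin lens f=51): x=5287/2940 (≈1.7983) theta=1/735 (≈0.0014)
After 9 (propagate distance d=44 (to screen)): x=1821/980 (≈1.8582) theta=1/735 (≈0.0014)
Rounded to 4 decimal places: x = 1.8582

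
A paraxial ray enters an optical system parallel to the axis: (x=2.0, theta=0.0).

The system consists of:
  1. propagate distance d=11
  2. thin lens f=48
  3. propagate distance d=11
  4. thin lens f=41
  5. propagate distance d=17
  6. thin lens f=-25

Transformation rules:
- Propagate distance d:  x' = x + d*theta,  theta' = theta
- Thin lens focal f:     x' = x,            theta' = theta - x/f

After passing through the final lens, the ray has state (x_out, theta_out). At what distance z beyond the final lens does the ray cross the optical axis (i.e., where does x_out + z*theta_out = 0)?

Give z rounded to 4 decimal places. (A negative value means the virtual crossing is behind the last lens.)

Initial: x=2.0000 theta=0.0000
After 1 (propagate distance d=11): x=2.0000 theta=0.0000
After 2 (thin lens f=48): x=2.0000 theta=-1/24 (≈-0.0417)
After 3 (propagate distance d=11): x=37/24 (≈1.5417) theta=-1/24 (≈-0.0417)
After 4 (thin lens f=41): x=37/24 (≈1.5417) theta=-13/164 (≈-0.0793)
After 5 (propagate distance d=17): x=191/984 (≈0.1941) theta=-13/164 (≈-0.0793)
After 6 (thin lens f=-25): x=191/984 (≈0.1941) theta=-1759/24600 (≈-0.0715)
z_focus = -x_out/theta_out = -(191/984)/(-1759/24600) = 4775/1759 ≈ 2.7146
Rounded to 4 decimal places: z = 2.7146

Answer: 2.7146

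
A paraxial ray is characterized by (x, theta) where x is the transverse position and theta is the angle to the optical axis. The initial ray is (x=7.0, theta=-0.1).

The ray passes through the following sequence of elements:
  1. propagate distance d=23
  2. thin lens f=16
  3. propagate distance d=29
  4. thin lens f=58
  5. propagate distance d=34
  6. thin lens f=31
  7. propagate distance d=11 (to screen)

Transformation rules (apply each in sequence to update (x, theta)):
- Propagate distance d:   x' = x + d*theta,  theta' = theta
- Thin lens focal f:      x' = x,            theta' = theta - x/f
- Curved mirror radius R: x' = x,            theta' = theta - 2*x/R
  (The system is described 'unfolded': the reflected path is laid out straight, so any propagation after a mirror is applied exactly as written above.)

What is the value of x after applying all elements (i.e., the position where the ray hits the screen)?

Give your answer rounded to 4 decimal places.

Answer: -13.4878

Derivation:
Initial: x=7.0000 theta=-0.1000
After 1 (propagate distance d=23): x=4.7000 theta=-0.1000
After 2 (thin lens f=16): x=4.7000 theta=-63/160 (≈-0.3938)
After 3 (propagate distance d=29): x=-215/32 (≈-6.7188) theta=-63/160 (≈-0.3938)
After 4 (thin lens f=58): x=-215/32 (≈-6.7188) theta=-2579/9280 (≈-0.2779)
After 5 (propagate distance d=34): x=-37509/2320 (≈-16.1677) theta=-2579/9280 (≈-0.2779)
After 6 (thin lens f=31): x=-37509/2320 (≈-16.1677) theta=70087/287680 (≈0.2436)
After 7 (propagate distance d=11 (to screen)): x=-3880159/287680 (≈-13.4878) theta=70087/287680 (≈0.2436)
Rounded to 4 decimal places: x = -13.4878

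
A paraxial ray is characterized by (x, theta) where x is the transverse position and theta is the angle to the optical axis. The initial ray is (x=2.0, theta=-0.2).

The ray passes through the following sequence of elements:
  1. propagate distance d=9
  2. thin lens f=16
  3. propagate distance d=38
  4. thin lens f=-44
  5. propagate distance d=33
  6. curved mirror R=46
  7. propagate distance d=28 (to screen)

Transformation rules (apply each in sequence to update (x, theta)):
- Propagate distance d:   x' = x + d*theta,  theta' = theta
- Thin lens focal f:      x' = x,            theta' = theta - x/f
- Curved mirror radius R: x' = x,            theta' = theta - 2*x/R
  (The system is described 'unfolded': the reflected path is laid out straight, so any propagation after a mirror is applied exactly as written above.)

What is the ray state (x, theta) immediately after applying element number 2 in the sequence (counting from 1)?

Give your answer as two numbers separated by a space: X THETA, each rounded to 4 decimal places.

Answer: 0.2000 -0.2125

Derivation:
Initial: x=2.0000 theta=-0.2000
After 1 (propagate distance d=9): x=0.2000 theta=-0.2000
After 2 (thin lens f=16): x=0.2000 theta=-0.2125
Rounded to 4 decimal places: x = 0.2000, theta = -0.2125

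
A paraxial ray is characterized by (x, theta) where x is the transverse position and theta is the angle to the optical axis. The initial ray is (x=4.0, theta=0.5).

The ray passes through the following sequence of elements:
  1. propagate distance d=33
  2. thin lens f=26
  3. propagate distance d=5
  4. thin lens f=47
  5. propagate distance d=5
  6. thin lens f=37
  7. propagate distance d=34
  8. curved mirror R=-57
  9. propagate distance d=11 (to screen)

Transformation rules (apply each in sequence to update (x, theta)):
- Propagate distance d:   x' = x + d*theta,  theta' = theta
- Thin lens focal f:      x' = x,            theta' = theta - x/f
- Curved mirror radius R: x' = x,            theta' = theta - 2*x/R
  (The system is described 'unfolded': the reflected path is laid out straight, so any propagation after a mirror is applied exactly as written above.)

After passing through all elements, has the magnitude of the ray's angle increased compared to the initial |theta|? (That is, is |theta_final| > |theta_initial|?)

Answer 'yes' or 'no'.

Answer: yes

Derivation:
Initial: x=4.0000 theta=0.5000
After 1 (propagate distance d=33): x=20.5000 theta=0.5000
After 2 (thin lens f=26): x=20.5000 theta=-15/52 (≈-0.2885)
After 3 (propagate distance d=5): x=991/52 (≈19.0577) theta=-15/52 (≈-0.2885)
After 4 (thin lens f=47): x=991/52 (≈19.0577) theta=-424/611 (≈-0.6939)
After 5 (propagate distance d=5): x=38097/2444 (≈15.5880) theta=-424/611 (≈-0.6939)
After 6 (thin lens f=37): x=38097/2444 (≈15.5880) theta=-100849/90428 (≈-1.1152)
After 7 (propagate distance d=34): x=-155329/6956 (≈-22.3302) theta=-100849/90428 (≈-1.1152)
After 8 (curved mirror R=-57): x=-155329/6956 (≈-22.3302) theta=-9786947/5154396 (≈-1.8988)
After 9 (propagate distance d=11 (to screen)): x=-111377603/2577198 (≈-43.2165) theta=-9786947/5154396 (≈-1.8988)
|theta_initial|=0.5000 |theta_final|=9786947/5154396 (≈1.8988) -> increased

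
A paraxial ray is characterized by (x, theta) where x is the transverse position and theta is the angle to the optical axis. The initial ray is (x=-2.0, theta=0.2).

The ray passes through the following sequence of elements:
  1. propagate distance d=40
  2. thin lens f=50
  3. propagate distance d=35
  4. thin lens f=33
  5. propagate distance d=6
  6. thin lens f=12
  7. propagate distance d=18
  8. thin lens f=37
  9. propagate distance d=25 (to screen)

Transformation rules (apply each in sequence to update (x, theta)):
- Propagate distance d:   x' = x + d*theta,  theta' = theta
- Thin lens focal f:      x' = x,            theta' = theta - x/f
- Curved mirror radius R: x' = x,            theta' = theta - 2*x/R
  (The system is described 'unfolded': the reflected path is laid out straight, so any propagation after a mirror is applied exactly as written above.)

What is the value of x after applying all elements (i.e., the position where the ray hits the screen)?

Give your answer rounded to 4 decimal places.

Answer: -23.0018

Derivation:
Initial: x=-2.0000 theta=0.2000
After 1 (propagate distance d=40): x=6.0000 theta=0.2000
After 2 (thin lens f=50): x=6.0000 theta=0.0800
After 3 (propagate distance d=35): x=8.8000 theta=0.0800
After 4 (thin lens f=33): x=8.8000 theta=-14/75 (≈-0.1867)
After 5 (propagate distance d=6): x=7.6800 theta=-14/75 (≈-0.1867)
After 6 (thin lens f=12): x=7.6800 theta=-62/75 (≈-0.8267)
After 7 (propagate distance d=18): x=-7.2000 theta=-62/75 (≈-0.8267)
After 8 (thin lens f=37): x=-7.2000 theta=-1754/2775 (≈-0.6321)
After 9 (propagate distance d=25 (to screen)): x=-12766/555 (≈-23.0018) theta=-1754/2775 (≈-0.6321)
Rounded to 4 decimal places: x = -23.0018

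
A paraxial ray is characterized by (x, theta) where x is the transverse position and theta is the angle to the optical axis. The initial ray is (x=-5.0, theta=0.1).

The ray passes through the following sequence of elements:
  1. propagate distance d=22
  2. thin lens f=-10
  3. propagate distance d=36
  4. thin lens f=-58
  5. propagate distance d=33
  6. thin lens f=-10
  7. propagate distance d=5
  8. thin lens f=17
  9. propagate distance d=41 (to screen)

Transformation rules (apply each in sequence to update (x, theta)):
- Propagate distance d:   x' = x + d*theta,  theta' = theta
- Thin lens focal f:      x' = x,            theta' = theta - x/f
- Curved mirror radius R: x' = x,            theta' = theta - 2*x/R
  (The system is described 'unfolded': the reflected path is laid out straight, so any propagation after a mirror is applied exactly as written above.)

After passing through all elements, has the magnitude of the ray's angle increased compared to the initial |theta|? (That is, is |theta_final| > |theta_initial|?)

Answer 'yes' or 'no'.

Answer: yes

Derivation:
Initial: x=-5.0000 theta=0.1000
After 1 (propagate distance d=22): x=-2.8000 theta=0.1000
After 2 (thin lens f=-10): x=-2.8000 theta=-0.1800
After 3 (propagate distance d=36): x=-9.2800 theta=-0.1800
After 4 (thin lens f=-58): x=-9.2800 theta=-0.3400
After 5 (propagate distance d=33): x=-20.5000 theta=-0.3400
After 6 (thin lens f=-10): x=-20.5000 theta=-2.3900
After 7 (propagate distance d=5): x=-32.4500 theta=-2.3900
After 8 (thin lens f=17): x=-32.4500 theta=-409/850 (≈-0.4812)
After 9 (propagate distance d=41 (to screen)): x=-88703/1700 (≈-52.1782) theta=-409/850 (≈-0.4812)
|theta_initial|=0.1000 |theta_final|=409/850 (≈0.4812) -> increased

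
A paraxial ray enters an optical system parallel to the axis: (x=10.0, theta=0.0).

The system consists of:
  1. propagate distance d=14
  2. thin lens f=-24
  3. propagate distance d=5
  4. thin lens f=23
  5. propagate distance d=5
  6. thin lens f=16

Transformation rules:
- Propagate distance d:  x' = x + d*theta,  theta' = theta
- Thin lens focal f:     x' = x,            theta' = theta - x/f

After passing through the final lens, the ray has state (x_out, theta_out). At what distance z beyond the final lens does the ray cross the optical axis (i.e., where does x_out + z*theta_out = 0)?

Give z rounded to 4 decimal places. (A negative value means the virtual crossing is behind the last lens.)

Initial: x=10.0000 theta=0.0000
After 1 (propagate distance d=14): x=10.0000 theta=0.0000
After 2 (thin lens f=-24): x=10.0000 theta=5/12 (≈0.4167)
After 3 (propagate distance d=5): x=145/12 (≈12.0833) theta=5/12 (≈0.4167)
After 4 (thin lens f=23): x=145/12 (≈12.0833) theta=-5/46 (≈-0.1087)
After 5 (propagate distance d=5): x=3185/276 (≈11.5399) theta=-5/46 (≈-0.1087)
After 6 (thin lens f=16): x=3185/276 (≈11.5399) theta=-3665/4416 (≈-0.8299)
z_focus = -x_out/theta_out = -(3185/276)/(-3665/4416) = 10192/733 ≈ 13.9045
Rounded to 4 decimal places: z = 13.9045

Answer: 13.9045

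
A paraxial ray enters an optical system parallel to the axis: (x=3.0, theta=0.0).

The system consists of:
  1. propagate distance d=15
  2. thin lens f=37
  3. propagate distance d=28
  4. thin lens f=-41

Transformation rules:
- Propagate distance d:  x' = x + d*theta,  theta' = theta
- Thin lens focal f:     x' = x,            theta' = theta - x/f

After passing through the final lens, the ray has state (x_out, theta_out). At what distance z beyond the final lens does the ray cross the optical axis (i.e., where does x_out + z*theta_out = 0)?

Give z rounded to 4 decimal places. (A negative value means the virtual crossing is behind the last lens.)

Answer: 11.5313

Derivation:
Initial: x=3.0000 theta=0.0000
After 1 (propagate distance d=15): x=3.0000 theta=0.0000
After 2 (thin lens f=37): x=3.0000 theta=-3/37 (≈-0.0811)
After 3 (propagate distance d=28): x=27/37 (≈0.7297) theta=-3/37 (≈-0.0811)
After 4 (thin lens f=-41): x=27/37 (≈0.7297) theta=-96/1517 (≈-0.0633)
z_focus = -x_out/theta_out = -(27/37)/(-96/1517) = 369/32 ≈ 11.5313
Rounded to 4 decimal places: z = 11.5313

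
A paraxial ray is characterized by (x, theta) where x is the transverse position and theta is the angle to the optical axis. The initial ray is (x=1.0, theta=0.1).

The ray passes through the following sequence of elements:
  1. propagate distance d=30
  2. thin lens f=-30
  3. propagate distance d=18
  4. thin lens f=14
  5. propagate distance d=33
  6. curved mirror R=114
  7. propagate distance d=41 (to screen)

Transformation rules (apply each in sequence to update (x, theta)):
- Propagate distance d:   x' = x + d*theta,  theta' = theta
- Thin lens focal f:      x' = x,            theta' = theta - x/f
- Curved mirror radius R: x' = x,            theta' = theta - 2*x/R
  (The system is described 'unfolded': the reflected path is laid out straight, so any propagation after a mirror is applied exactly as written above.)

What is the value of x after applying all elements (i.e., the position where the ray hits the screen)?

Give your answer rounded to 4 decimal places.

Initial: x=1.0000 theta=0.1000
After 1 (propagate distance d=30): x=4.0000 theta=0.1000
After 2 (thin lens f=-30): x=4.0000 theta=7/30 (≈0.2333)
After 3 (propagate distance d=18): x=8.2000 theta=7/30 (≈0.2333)
After 4 (thin lens f=14): x=8.2000 theta=-37/105 (≈-0.3524)
After 5 (propagate distance d=33): x=-24/7 (≈-3.4286) theta=-37/105 (≈-0.3524)
After 6 (curved mirror R=114): x=-24/7 (≈-3.4286) theta=-583/1995 (≈-0.2922)
After 7 (propagate distance d=41 (to screen)): x=-30743/1995 (≈-15.4100) theta=-583/1995 (≈-0.2922)
Rounded to 4 decimal places: x = -15.4100

Answer: -15.4100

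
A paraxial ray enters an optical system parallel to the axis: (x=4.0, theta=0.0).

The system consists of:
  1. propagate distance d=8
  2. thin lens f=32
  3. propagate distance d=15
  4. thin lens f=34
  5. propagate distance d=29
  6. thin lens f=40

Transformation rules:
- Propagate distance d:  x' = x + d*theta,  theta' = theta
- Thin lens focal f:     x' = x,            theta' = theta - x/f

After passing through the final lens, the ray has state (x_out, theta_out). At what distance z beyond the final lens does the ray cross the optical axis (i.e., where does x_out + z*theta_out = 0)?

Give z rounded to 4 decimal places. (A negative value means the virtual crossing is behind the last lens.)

Answer: -31.6418

Derivation:
Initial: x=4.0000 theta=0.0000
After 1 (propagate distance d=8): x=4.0000 theta=0.0000
After 2 (thin lens f=32): x=4.0000 theta=-0.1250
After 3 (propagate distance d=15): x=2.1250 theta=-0.1250
After 4 (thin lens f=34): x=2.1250 theta=-0.1875
After 5 (propagate distance d=29): x=-3.3125 theta=-0.1875
After 6 (thin lens f=40): x=-3.3125 theta=-67/640 (≈-0.1047)
z_focus = -x_out/theta_out = -(-3.3125)/(-67/640) = -2120/67 ≈ -31.6418
Rounded to 4 decimal places: z = -31.6418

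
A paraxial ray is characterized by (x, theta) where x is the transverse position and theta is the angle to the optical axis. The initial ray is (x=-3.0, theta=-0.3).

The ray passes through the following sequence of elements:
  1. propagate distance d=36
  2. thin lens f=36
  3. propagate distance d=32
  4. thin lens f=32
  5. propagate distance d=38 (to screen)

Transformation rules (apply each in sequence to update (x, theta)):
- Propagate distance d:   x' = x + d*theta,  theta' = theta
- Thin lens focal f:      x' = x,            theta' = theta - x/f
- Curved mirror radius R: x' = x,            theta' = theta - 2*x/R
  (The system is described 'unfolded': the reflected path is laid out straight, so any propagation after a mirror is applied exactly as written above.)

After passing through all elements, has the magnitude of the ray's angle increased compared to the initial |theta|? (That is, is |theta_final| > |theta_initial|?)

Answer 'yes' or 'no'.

Initial: x=-3.0000 theta=-0.3000
After 1 (propagate distance d=36): x=-13.8000 theta=-0.3000
After 2 (thin lens f=36): x=-13.8000 theta=1/12 (≈0.0833)
After 3 (propagate distance d=32): x=-167/15 (≈-11.1333) theta=1/12 (≈0.0833)
After 4 (thin lens f=32): x=-167/15 (≈-11.1333) theta=69/160 (≈0.4313)
After 5 (propagate distance d=38 (to screen)): x=1261/240 (≈5.2542) theta=69/160 (≈0.4313)
|theta_initial|=0.3000 |theta_final|=69/160 (≈0.4313) -> increased

Answer: yes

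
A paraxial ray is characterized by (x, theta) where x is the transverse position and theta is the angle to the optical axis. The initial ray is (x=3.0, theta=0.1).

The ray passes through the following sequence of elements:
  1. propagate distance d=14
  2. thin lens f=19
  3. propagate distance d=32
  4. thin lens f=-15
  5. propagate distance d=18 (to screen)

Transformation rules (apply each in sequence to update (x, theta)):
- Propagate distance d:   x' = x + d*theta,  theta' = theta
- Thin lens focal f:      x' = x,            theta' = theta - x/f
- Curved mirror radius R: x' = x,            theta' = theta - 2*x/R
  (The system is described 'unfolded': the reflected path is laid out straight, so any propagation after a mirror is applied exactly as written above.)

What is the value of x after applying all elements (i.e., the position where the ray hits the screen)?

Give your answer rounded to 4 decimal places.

Answer: -1.9516

Derivation:
Initial: x=3.0000 theta=0.1000
After 1 (propagate distance d=14): x=4.4000 theta=0.1000
After 2 (thin lens f=19): x=4.4000 theta=-5/38 (≈-0.1316)
After 3 (propagate distance d=32): x=18/95 (≈0.1895) theta=-5/38 (≈-0.1316)
After 4 (thin lens f=-15): x=18/95 (≈0.1895) theta=-113/950 (≈-0.1189)
After 5 (propagate distance d=18 (to screen)): x=-927/475 (≈-1.9516) theta=-113/950 (≈-0.1189)
Rounded to 4 decimal places: x = -1.9516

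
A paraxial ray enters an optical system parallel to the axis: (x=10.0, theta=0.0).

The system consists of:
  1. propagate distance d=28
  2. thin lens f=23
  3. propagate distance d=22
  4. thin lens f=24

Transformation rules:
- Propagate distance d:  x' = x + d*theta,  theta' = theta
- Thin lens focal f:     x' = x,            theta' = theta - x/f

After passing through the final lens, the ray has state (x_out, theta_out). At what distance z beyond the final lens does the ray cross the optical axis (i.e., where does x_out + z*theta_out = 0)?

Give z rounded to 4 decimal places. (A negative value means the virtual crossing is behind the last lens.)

Answer: 0.9600

Derivation:
Initial: x=10.0000 theta=0.0000
After 1 (propagate distance d=28): x=10.0000 theta=0.0000
After 2 (thin lens f=23): x=10.0000 theta=-10/23 (≈-0.4348)
After 3 (propagate distance d=22): x=10/23 (≈0.4348) theta=-10/23 (≈-0.4348)
After 4 (thin lens f=24): x=10/23 (≈0.4348) theta=-125/276 (≈-0.4529)
z_focus = -x_out/theta_out = -(10/23)/(-125/276) = 0.9600
Rounded to 4 decimal places: z = 0.9600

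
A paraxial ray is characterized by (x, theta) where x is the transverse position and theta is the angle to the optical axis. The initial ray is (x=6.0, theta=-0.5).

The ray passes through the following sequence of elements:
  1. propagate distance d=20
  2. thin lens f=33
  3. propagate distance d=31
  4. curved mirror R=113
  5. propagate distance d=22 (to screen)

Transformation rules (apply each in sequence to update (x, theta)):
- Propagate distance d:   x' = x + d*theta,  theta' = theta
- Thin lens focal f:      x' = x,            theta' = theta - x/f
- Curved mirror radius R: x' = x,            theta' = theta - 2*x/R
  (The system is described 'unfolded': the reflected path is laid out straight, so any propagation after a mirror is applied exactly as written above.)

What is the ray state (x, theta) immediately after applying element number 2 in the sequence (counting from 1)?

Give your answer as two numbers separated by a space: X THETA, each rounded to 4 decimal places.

Initial: x=6.0000 theta=-0.5000
After 1 (propagate distance d=20): x=-4.0000 theta=-0.5000
After 2 (thin lens f=33): x=-4.0000 theta=-25/66 (≈-0.3788)
Rounded to 4 decimal places: x = -4.0000, theta = -0.3788

Answer: -4.0000 -0.3788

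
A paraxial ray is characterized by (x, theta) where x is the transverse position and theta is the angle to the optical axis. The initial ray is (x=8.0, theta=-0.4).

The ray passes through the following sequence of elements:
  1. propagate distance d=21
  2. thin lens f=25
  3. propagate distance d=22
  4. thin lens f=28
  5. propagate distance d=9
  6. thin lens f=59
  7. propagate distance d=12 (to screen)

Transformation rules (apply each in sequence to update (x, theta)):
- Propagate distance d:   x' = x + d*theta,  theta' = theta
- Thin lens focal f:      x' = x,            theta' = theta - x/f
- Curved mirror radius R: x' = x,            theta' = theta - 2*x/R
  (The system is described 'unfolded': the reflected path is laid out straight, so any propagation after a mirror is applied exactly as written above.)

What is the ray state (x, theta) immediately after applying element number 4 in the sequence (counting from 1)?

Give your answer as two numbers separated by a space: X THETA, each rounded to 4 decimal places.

Initial: x=8.0000 theta=-0.4000
After 1 (propagate distance d=21): x=-0.4000 theta=-0.4000
After 2 (thin lens f=25): x=-0.4000 theta=-0.3840
After 3 (propagate distance d=22): x=-8.8480 theta=-0.3840
After 4 (thin lens f=28): x=-8.8480 theta=-0.0680
Rounded to 4 decimal places: x = -8.8480, theta = -0.0680

Answer: -8.8480 -0.0680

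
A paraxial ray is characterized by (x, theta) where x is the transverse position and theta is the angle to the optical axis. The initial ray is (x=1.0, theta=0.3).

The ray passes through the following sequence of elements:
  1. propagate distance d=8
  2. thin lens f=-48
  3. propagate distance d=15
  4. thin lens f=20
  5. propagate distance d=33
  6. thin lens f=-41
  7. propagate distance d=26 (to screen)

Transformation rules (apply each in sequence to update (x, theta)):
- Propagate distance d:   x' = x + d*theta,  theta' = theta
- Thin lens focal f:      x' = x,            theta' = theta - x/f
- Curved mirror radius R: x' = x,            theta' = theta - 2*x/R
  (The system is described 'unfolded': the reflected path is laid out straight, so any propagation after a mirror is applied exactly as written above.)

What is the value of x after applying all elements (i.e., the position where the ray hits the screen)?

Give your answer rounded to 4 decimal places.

Answer: 8.4684

Derivation:
Initial: x=1.0000 theta=0.3000
After 1 (propagate distance d=8): x=3.4000 theta=0.3000
After 2 (thin lens f=-48): x=3.4000 theta=89/240 (≈0.3708)
After 3 (propagate distance d=15): x=8.9625 theta=89/240 (≈0.3708)
After 4 (thin lens f=20): x=8.9625 theta=-371/4800 (≈-0.0773)
After 5 (propagate distance d=33): x=10259/1600 (≈6.4119) theta=-371/4800 (≈-0.0773)
After 6 (thin lens f=-41): x=10259/1600 (≈6.4119) theta=7783/98400 (≈0.0791)
After 7 (propagate distance d=26 (to screen)): x=1666573/196800 (≈8.4684) theta=7783/98400 (≈0.0791)
Rounded to 4 decimal places: x = 8.4684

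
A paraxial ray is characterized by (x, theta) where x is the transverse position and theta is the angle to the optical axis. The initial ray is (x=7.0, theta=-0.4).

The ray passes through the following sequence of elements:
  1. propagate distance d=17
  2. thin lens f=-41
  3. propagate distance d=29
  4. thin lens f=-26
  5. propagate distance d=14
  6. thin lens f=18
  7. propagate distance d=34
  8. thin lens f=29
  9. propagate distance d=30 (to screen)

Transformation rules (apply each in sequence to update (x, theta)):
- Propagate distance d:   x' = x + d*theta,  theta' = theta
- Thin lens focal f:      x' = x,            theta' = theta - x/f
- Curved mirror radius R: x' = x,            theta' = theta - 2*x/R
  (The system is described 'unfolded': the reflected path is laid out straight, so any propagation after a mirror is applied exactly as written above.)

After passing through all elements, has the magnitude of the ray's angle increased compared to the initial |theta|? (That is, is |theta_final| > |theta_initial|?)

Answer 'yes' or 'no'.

Initial: x=7.0000 theta=-0.4000
After 1 (propagate distance d=17): x=0.2000 theta=-0.4000
After 2 (thin lens f=-41): x=0.2000 theta=-81/205 (≈-0.3951)
After 3 (propagate distance d=29): x=-2308/205 (≈-11.2585) theta=-81/205 (≈-0.3951)
After 4 (thin lens f=-26): x=-2308/205 (≈-11.2585) theta=-2207/2665 (≈-0.8281)
After 5 (propagate distance d=14): x=-60902/2665 (≈-22.8525) theta=-2207/2665 (≈-0.8281)
After 6 (thin lens f=18): x=-60902/2665 (≈-22.8525) theta=10588/23985 (≈0.4414)
After 7 (propagate distance d=34): x=-188126/23985 (≈-7.8435) theta=10588/23985 (≈0.4414)
After 8 (thin lens f=29): x=-188126/23985 (≈-7.8435) theta=495178/695565 (≈0.7119)
After 9 (propagate distance d=30 (to screen)): x=9399686/695565 (≈13.5137) theta=495178/695565 (≈0.7119)
|theta_initial|=0.4000 |theta_final|=495178/695565 (≈0.7119) -> increased

Answer: yes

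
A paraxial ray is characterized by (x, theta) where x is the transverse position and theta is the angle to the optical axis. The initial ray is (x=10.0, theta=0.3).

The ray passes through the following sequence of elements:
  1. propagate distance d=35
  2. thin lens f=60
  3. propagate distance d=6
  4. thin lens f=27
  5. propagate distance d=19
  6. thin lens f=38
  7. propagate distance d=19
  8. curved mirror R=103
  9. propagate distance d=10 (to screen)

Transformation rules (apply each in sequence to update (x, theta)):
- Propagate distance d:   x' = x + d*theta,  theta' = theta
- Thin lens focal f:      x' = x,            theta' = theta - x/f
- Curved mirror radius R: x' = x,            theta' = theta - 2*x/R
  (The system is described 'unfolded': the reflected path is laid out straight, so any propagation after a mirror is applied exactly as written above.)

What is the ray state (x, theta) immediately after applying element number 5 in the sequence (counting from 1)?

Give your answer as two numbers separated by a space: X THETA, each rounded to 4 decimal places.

Answer: 5.2083 -0.7917

Derivation:
Initial: x=10.0000 theta=0.3000
After 1 (propagate distance d=35): x=20.5000 theta=0.3000
After 2 (thin lens f=60): x=20.5000 theta=-1/24 (≈-0.0417)
After 3 (propagate distance d=6): x=20.2500 theta=-1/24 (≈-0.0417)
After 4 (thin lens f=27): x=20.2500 theta=-19/24 (≈-0.7917)
After 5 (propagate distance d=19): x=125/24 (≈5.2083) theta=-19/24 (≈-0.7917)
Rounded to 4 decimal places: x = 5.2083, theta = -0.7917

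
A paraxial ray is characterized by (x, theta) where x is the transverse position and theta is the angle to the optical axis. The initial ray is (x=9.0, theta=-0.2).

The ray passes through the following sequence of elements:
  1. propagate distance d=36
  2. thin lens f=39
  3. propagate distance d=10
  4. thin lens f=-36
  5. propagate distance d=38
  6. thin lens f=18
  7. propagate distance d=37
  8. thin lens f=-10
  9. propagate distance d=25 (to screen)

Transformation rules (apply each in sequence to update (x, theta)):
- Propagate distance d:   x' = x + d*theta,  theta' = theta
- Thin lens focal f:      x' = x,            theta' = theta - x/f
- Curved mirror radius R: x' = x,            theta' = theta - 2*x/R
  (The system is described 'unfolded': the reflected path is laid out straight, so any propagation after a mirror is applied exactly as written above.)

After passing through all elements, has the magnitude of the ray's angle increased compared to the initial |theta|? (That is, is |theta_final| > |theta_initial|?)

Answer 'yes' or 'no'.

Initial: x=9.0000 theta=-0.2000
After 1 (propagate distance d=36): x=1.8000 theta=-0.2000
After 2 (thin lens f=39): x=1.8000 theta=-16/65 (≈-0.2462)
After 3 (propagate distance d=10): x=-43/65 (≈-0.6615) theta=-16/65 (≈-0.2462)
After 4 (thin lens f=-36): x=-43/65 (≈-0.6615) theta=-619/2340 (≈-0.2645)
After 5 (propagate distance d=38): x=-2507/234 (≈-10.7137) theta=-619/2340 (≈-0.2645)
After 6 (thin lens f=18): x=-2507/234 (≈-10.7137) theta=1741/5265 (≈0.3307)
After 7 (propagate distance d=37): x=16019/10530 (≈1.5213) theta=1741/5265 (≈0.3307)
After 8 (thin lens f=-10): x=16019/10530 (≈1.5213) theta=50839/105300 (≈0.4828)
After 9 (propagate distance d=25 (to screen)): x=95411/7020 (≈13.5913) theta=50839/105300 (≈0.4828)
|theta_initial|=0.2000 |theta_final|=50839/105300 (≈0.4828) -> increased

Answer: yes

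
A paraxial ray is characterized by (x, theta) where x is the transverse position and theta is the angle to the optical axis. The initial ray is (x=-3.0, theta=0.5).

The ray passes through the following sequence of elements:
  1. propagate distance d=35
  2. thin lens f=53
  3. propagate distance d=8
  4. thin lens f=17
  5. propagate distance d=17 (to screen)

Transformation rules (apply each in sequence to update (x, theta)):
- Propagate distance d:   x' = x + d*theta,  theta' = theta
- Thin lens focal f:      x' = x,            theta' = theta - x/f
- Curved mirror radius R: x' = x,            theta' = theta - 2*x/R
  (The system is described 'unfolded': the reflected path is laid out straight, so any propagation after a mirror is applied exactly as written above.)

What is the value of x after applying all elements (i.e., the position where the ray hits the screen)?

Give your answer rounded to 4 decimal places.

Initial: x=-3.0000 theta=0.5000
After 1 (propagate distance d=35): x=14.5000 theta=0.5000
After 2 (thin lens f=53): x=14.5000 theta=12/53 (≈0.2264)
After 3 (propagate distance d=8): x=1729/106 (≈16.3113) theta=12/53 (≈0.2264)
After 4 (thin lens f=17): x=1729/106 (≈16.3113) theta=-1321/1802 (≈-0.7331)
After 5 (propagate distance d=17 (to screen)): x=204/53 (≈3.8491) theta=-1321/1802 (≈-0.7331)
Rounded to 4 decimal places: x = 3.8491

Answer: 3.8491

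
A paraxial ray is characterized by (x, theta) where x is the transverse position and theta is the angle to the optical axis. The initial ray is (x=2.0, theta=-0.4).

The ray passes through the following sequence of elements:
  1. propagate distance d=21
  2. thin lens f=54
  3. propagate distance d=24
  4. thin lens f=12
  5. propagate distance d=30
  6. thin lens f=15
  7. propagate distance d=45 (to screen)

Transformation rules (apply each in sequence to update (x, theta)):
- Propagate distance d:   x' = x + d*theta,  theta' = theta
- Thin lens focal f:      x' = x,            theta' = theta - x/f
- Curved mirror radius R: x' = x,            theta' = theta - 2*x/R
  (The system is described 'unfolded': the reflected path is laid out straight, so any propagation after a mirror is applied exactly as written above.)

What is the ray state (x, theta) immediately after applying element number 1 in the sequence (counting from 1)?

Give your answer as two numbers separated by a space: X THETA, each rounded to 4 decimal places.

Initial: x=2.0000 theta=-0.4000
After 1 (propagate distance d=21): x=-6.4000 theta=-0.4000
Rounded to 4 decimal places: x = -6.4000, theta = -0.4000

Answer: -6.4000 -0.4000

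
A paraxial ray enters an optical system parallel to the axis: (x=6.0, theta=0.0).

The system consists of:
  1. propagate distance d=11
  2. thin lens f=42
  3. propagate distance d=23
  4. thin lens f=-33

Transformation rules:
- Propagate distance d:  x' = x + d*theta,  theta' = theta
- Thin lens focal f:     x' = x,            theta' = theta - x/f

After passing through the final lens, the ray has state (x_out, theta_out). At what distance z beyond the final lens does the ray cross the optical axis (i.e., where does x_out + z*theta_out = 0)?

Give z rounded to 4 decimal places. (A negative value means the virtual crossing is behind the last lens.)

Initial: x=6.0000 theta=0.0000
After 1 (propagate distance d=11): x=6.0000 theta=0.0000
After 2 (thin lens f=42): x=6.0000 theta=-1/7 (≈-0.1429)
After 3 (propagate distance d=23): x=19/7 (≈2.7143) theta=-1/7 (≈-0.1429)
After 4 (thin lens f=-33): x=19/7 (≈2.7143) theta=-2/33 (≈-0.0606)
z_focus = -x_out/theta_out = -(19/7)/(-2/33) = 627/14 ≈ 44.7857
Rounded to 4 decimal places: z = 44.7857

Answer: 44.7857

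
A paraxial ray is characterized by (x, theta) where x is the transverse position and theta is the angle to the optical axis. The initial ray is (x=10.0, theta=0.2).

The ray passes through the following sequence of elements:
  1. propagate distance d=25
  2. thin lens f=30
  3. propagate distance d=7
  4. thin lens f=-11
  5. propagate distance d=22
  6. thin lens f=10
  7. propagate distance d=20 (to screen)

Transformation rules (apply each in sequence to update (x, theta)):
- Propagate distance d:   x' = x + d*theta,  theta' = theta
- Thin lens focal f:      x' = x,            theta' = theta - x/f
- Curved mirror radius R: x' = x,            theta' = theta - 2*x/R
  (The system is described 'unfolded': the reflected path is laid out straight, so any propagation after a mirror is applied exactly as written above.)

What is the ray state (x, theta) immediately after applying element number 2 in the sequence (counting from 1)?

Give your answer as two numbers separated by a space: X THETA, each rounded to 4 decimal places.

Answer: 15.0000 -0.3000

Derivation:
Initial: x=10.0000 theta=0.2000
After 1 (propagate distance d=25): x=15.0000 theta=0.2000
After 2 (thin lens f=30): x=15.0000 theta=-0.3000
Rounded to 4 decimal places: x = 15.0000, theta = -0.3000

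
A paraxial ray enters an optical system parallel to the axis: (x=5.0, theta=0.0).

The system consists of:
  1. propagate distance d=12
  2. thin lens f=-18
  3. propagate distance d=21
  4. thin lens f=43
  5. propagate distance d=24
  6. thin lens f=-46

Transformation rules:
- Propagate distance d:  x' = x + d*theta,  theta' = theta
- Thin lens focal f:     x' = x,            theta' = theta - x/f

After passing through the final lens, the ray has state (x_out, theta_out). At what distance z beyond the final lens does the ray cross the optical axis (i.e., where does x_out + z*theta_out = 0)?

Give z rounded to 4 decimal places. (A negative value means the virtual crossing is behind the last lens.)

Answer: -41.6750

Derivation:
Initial: x=5.0000 theta=0.0000
After 1 (propagate distance d=12): x=5.0000 theta=0.0000
After 2 (thin lens f=-18): x=5.0000 theta=5/18 (≈0.2778)
After 3 (propagate distance d=21): x=65/6 (≈10.8333) theta=5/18 (≈0.2778)
After 4 (thin lens f=43): x=65/6 (≈10.8333) theta=10/387 (≈0.0258)
After 5 (propagate distance d=24): x=985/86 (≈11.4535) theta=10/387 (≈0.0258)
After 6 (thin lens f=-46): x=985/86 (≈11.4535) theta=9785/35604 (≈0.2748)
z_focus = -x_out/theta_out = -(985/86)/(9785/35604) = -81558/1957 ≈ -41.6750
Rounded to 4 decimal places: z = -41.6750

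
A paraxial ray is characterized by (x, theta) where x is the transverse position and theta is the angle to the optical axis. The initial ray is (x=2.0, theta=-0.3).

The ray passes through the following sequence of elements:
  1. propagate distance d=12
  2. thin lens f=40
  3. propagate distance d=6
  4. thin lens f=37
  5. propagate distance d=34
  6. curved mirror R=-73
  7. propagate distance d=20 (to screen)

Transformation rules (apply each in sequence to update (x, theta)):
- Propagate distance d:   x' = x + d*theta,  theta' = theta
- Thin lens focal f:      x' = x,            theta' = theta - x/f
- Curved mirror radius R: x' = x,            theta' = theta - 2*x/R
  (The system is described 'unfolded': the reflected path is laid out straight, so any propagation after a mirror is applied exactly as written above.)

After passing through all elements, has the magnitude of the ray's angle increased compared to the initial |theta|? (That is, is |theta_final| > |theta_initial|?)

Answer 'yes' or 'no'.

Initial: x=2.0000 theta=-0.3000
After 1 (propagate distance d=12): x=-1.6000 theta=-0.3000
After 2 (thin lens f=40): x=-1.6000 theta=-0.2600
After 3 (propagate distance d=6): x=-3.1600 theta=-0.2600
After 4 (thin lens f=37): x=-3.1600 theta=-323/1850 (≈-0.1746)
After 5 (propagate distance d=34): x=-8414/925 (≈-9.0962) theta=-323/1850 (≈-0.1746)
After 6 (curved mirror R=-73): x=-8414/925 (≈-9.0962) theta=-11447/27010 (≈-0.4238)
After 7 (propagate distance d=20 (to screen)): x=-1186572/67525 (≈-17.5723) theta=-11447/27010 (≈-0.4238)
|theta_initial|=0.3000 |theta_final|=11447/27010 (≈0.4238) -> increased

Answer: yes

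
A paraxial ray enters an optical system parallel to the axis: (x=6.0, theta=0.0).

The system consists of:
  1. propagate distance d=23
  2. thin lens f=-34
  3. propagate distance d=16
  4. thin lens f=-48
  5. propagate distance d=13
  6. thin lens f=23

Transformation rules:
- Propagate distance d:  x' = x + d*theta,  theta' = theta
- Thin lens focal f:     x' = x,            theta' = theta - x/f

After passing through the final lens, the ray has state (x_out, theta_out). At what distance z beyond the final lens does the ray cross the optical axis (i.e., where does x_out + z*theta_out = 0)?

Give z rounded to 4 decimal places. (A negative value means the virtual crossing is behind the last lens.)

Initial: x=6.0000 theta=0.0000
After 1 (propagate distance d=23): x=6.0000 theta=0.0000
After 2 (thin lens f=-34): x=6.0000 theta=3/17 (≈0.1765)
After 3 (propagate distance d=16): x=150/17 (≈8.8235) theta=3/17 (≈0.1765)
After 4 (thin lens f=-48): x=150/17 (≈8.8235) theta=49/136 (≈0.3603)
After 5 (propagate distance d=13): x=1837/136 (≈13.5074) theta=49/136 (≈0.3603)
After 6 (thin lens f=23): x=1837/136 (≈13.5074) theta=-355/1564 (≈-0.2270)
z_focus = -x_out/theta_out = -(1837/136)/(-355/1564) = 42251/710 ≈ 59.5085
Rounded to 4 decimal places: z = 59.5085

Answer: 59.5085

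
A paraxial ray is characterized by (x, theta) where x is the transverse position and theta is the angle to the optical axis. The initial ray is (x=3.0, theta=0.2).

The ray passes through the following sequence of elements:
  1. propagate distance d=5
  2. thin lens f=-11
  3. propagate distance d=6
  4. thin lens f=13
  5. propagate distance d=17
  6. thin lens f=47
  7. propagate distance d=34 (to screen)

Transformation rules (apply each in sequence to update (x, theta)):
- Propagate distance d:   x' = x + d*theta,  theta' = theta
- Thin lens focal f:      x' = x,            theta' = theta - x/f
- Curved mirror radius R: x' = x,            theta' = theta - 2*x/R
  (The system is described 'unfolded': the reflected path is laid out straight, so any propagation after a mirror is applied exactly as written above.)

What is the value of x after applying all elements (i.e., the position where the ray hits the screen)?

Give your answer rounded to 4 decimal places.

Initial: x=3.0000 theta=0.2000
After 1 (propagate distance d=5): x=4.0000 theta=0.2000
After 2 (thin lens f=-11): x=4.0000 theta=31/55 (≈0.5636)
After 3 (propagate distance d=6): x=406/55 (≈7.3818) theta=31/55 (≈0.5636)
After 4 (thin lens f=13): x=406/55 (≈7.3818) theta=-3/715 (≈-0.0042)
After 5 (propagate distance d=17): x=5227/715 (≈7.3105) theta=-3/715 (≈-0.0042)
After 6 (thin lens f=47): x=5227/715 (≈7.3105) theta=-488/3055 (≈-0.1597)
After 7 (propagate distance d=34 (to screen)): x=63157/33605 (≈1.8794) theta=-488/3055 (≈-0.1597)
Rounded to 4 decimal places: x = 1.8794

Answer: 1.8794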